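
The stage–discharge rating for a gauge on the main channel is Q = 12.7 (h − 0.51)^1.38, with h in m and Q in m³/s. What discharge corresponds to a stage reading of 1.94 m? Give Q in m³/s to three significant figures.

20.8 m³/s

Q = 12.7 × (1.94 − 0.51)^1.38 = 12.7 × 1.43^1.38 = 20.80 m³/s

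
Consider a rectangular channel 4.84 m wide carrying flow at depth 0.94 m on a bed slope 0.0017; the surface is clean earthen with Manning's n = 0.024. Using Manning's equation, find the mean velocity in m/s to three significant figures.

1.32 m/s

A = b·y = 4.84 × 0.94 = 4.550 m²
P = b + 2y = 4.84 + 2×0.94 = 6.720 m
R = A/P = 4.550/6.720 = 0.6770 m
Q = (1/n)·A·R^(2/3)·S^(1/2) = (1/0.024) × 4.550 × 0.6770^(2/3) × 0.0017^(1/2) = 6.026 m³/s
V = Q/A = 6.026/4.550 = 1.325 m/s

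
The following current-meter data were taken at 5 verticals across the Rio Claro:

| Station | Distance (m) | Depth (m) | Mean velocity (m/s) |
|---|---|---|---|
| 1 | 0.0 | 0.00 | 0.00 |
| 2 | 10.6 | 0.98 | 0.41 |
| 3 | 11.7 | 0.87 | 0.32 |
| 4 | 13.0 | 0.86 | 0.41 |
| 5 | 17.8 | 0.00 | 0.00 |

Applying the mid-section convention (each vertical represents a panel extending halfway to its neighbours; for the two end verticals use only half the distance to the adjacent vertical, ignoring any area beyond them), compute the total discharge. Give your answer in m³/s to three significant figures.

w_2 = (11.7 − 0.0)/2 = 5.85 m; q_2 = 0.41 × 0.98 × 5.85 = 2.351 m³/s
w_3 = (13.0 − 10.6)/2 = 1.2 m; q_3 = 0.32 × 0.87 × 1.2 = 0.3341 m³/s
w_4 = (17.8 − 11.7)/2 = 3.05 m; q_4 = 0.41 × 0.86 × 3.05 = 1.075 m³/s
Stations 1, 5 contribute zero (depth or velocity is 0).
Q = Σ qᵢ = 3.760 m³/s

3.76 m³/s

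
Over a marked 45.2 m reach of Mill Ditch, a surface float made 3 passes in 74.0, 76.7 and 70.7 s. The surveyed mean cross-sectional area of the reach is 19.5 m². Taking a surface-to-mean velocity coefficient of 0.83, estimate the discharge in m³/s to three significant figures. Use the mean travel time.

9.91 m³/s

t̄ = (74.0 + 76.7 + 70.7) / 3 = 73.8 s
v_surface = L / t̄ = 45.2 / 73.8 = 0.6125 m/s
v_mean = 0.83 × 0.6125 = 0.5083 m/s
Q = A × v_mean = 19.5 × 0.5083 = 9.913 m³/s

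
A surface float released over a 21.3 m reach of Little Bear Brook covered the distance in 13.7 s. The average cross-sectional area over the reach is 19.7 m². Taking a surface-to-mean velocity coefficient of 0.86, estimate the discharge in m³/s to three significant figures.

26.3 m³/s

v_surface = L / t̄ = 21.3 / 13.7 = 1.555 m/s
v_mean = 0.86 × 1.555 = 1.337 m/s
Q = A × v_mean = 19.7 × 1.337 = 26.34 m³/s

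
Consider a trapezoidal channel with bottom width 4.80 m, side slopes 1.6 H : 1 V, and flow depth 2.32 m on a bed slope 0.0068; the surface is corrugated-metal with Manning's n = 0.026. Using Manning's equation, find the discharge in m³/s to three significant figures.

80.5 m³/s

A = (b + z·y)·y = (4.80 + 1.6×2.32)×2.32 = 19.75 m²
P = b + 2y√(1+z²) = 4.80 + 2×2.32×√(1+1.6²) = 13.55 m
R = A/P = 19.75/13.55 = 1.457 m
Q = (1/n)·A·R^(2/3)·S^(1/2) = (1/0.026) × 19.75 × 1.457^(2/3) × 0.0068^(1/2) = 80.49 m³/s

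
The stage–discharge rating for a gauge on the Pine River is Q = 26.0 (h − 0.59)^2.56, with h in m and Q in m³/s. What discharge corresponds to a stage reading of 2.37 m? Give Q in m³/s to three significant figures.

114 m³/s

Q = 26.0 × (2.37 − 0.59)^2.56 = 26.0 × 1.78^2.56 = 113.8 m³/s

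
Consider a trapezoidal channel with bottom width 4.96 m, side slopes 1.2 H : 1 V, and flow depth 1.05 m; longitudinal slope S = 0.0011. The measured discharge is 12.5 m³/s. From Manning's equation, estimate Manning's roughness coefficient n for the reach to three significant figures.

A = (b + z·y)·y = (4.96 + 1.2×1.05)×1.05 = 6.531 m²
P = b + 2y√(1+z²) = 4.96 + 2×1.05×√(1+1.2²) = 8.240 m
R = A/P = 6.531/8.240 = 0.7926 m
n = (1/Q)·A·R^(2/3)·S^(1/2) = (1/12.5) × 6.531 × 0.8564 × 0.03317 = 0.01484

0.0148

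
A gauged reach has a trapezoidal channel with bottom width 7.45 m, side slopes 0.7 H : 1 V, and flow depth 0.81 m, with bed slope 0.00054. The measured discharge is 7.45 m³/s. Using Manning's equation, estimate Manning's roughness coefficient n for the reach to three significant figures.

0.0158

A = (b + z·y)·y = (7.45 + 0.7×0.81)×0.81 = 6.494 m²
P = b + 2y√(1+z²) = 7.45 + 2×0.81×√(1+0.7²) = 9.427 m
R = A/P = 6.494/9.427 = 0.6888 m
n = (1/Q)·A·R^(2/3)·S^(1/2) = (1/7.45) × 6.494 × 0.7800 × 0.02324 = 0.01580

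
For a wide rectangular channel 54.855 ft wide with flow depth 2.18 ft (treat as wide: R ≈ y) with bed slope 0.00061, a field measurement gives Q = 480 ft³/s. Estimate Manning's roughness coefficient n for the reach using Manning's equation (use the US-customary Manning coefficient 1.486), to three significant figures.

A = b·y = 54.855 × 2.18 = 119.6 ft²
Wide channel: R ≈ y = 2.18 ft
n = (1.486/Q)·A·R^(2/3)·S^(1/2) = (1.486/480) × 119.6 × 1.681 × 0.02470 = 0.01537

0.0154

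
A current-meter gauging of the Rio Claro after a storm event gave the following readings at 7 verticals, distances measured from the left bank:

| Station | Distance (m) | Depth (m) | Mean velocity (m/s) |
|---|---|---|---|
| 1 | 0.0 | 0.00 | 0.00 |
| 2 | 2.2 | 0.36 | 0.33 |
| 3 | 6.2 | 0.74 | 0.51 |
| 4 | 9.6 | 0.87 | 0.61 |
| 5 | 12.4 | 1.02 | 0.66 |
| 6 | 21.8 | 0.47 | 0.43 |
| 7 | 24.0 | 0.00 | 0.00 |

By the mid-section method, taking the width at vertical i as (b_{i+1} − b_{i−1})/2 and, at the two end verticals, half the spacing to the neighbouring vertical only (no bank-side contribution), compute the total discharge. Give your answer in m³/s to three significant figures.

w_2 = (6.2 − 0.0)/2 = 3.1 m; q_2 = 0.33 × 0.36 × 3.1 = 0.3683 m³/s
w_3 = (9.6 − 2.2)/2 = 3.7 m; q_3 = 0.51 × 0.74 × 3.7 = 1.396 m³/s
w_4 = (12.4 − 6.2)/2 = 3.1 m; q_4 = 0.61 × 0.87 × 3.1 = 1.645 m³/s
w_5 = (21.8 − 9.6)/2 = 6.1 m; q_5 = 0.66 × 1.02 × 6.1 = 4.107 m³/s
w_6 = (24.0 − 12.4)/2 = 5.8 m; q_6 = 0.43 × 0.47 × 5.8 = 1.172 m³/s
Stations 1, 7 contribute zero (depth or velocity is 0).
Q = Σ qᵢ = 8.689 m³/s

8.69 m³/s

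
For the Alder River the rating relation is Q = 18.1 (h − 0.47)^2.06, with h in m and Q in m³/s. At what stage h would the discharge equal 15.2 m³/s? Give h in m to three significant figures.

h − h₀ = (Q/C)^(1/b) = (15.2/18.1)^(1/2.06) = 0.9187 m
h = 0.47 + 0.9187 = 1.389 m

1.39 m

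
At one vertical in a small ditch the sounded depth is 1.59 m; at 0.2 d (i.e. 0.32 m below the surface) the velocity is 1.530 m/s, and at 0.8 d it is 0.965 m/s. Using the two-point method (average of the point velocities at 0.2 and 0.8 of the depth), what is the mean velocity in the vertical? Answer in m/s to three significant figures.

v̄ = (1.530 + 0.965) / 2 = 1.248 m/s

1.25 m/s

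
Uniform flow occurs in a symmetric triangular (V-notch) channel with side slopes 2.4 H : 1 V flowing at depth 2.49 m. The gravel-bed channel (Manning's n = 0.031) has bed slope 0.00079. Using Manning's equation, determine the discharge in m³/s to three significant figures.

A = z·y² = 2.4×2.49² = 14.88 m²
P = 2y√(1+z²) = 2×2.49×√(1+2.4²) = 12.95 m
R = A/P = 14.88/12.95 = 1.149 m
Q = (1/n)·A·R^(2/3)·S^(1/2) = (1/0.031) × 14.88 × 1.149^(2/3) × 0.00079^(1/2) = 14.80 m³/s

14.8 m³/s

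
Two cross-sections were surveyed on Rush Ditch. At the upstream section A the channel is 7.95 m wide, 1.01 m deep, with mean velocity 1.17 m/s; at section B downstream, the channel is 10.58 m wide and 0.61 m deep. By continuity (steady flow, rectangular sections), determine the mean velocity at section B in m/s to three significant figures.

Q = A₁V₁ = (7.95×1.01) × 1.17 = 9.395 m³/s
A₂ = 10.58 × 0.61 = 6.454 m²
V₂ = Q/A₂ = 9.395/6.454 = 1.456 m/s

1.46 m/s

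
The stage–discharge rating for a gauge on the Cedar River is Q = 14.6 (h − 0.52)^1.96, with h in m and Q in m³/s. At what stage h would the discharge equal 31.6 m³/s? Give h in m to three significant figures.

2.00 m

h − h₀ = (Q/C)^(1/b) = (31.6/14.6)^(1/1.96) = 1.483 m
h = 0.52 + 1.483 = 2.003 m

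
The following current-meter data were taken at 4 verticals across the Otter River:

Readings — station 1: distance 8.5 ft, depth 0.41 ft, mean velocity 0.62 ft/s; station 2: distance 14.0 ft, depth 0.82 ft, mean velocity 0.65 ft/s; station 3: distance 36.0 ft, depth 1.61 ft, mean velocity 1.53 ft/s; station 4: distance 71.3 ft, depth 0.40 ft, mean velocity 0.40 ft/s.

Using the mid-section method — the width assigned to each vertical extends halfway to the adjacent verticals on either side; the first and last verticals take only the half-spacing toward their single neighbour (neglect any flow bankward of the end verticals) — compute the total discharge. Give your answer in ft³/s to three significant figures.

w_1 = (14.0 − 8.5)/2 = 2.75 ft; q_1 = 0.62 × 0.41 × 2.75 = 0.6991 ft³/s
w_2 = (36.0 − 8.5)/2 = 13.75 ft; q_2 = 0.65 × 0.82 × 13.75 = 7.329 ft³/s
w_3 = (71.3 − 14.0)/2 = 28.65 ft; q_3 = 1.53 × 1.61 × 28.65 = 70.57 ft³/s
w_4 = (71.3 − 36.0)/2 = 17.65 ft; q_4 = 0.40 × 0.40 × 17.65 = 2.824 ft³/s
Q = Σ qᵢ = 81.43 ft³/s

81.4 ft³/s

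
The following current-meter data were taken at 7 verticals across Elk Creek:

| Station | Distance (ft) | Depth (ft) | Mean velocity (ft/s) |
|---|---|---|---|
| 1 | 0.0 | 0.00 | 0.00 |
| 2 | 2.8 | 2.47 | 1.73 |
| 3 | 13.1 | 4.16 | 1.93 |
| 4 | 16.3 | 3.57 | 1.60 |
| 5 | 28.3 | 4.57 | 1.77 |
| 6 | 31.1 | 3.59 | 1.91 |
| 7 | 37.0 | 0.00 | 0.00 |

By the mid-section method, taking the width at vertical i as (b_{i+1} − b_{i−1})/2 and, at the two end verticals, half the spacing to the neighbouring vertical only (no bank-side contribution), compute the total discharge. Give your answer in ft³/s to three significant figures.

215 ft³/s

w_2 = (13.1 − 0.0)/2 = 6.55 ft; q_2 = 1.73 × 2.47 × 6.55 = 27.99 ft³/s
w_3 = (16.3 − 2.8)/2 = 6.75 ft; q_3 = 1.93 × 4.16 × 6.75 = 54.19 ft³/s
w_4 = (28.3 − 13.1)/2 = 7.6 ft; q_4 = 1.60 × 3.57 × 7.6 = 43.41 ft³/s
w_5 = (31.1 − 16.3)/2 = 7.4 ft; q_5 = 1.77 × 4.57 × 7.4 = 59.86 ft³/s
w_6 = (37.0 − 28.3)/2 = 4.35 ft; q_6 = 1.91 × 3.59 × 4.35 = 29.83 ft³/s
Stations 1, 7 contribute zero (depth or velocity is 0).
Q = Σ qᵢ = 215.3 ft³/s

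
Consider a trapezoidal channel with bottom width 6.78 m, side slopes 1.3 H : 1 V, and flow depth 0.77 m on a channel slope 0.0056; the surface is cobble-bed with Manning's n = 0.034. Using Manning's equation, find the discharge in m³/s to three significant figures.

9.83 m³/s

A = (b + z·y)·y = (6.78 + 1.3×0.77)×0.77 = 5.991 m²
P = b + 2y√(1+z²) = 6.78 + 2×0.77×√(1+1.3²) = 9.306 m
R = A/P = 5.991/9.306 = 0.6438 m
Q = (1/n)·A·R^(2/3)·S^(1/2) = (1/0.034) × 5.991 × 0.6438^(2/3) × 0.0056^(1/2) = 9.832 m³/s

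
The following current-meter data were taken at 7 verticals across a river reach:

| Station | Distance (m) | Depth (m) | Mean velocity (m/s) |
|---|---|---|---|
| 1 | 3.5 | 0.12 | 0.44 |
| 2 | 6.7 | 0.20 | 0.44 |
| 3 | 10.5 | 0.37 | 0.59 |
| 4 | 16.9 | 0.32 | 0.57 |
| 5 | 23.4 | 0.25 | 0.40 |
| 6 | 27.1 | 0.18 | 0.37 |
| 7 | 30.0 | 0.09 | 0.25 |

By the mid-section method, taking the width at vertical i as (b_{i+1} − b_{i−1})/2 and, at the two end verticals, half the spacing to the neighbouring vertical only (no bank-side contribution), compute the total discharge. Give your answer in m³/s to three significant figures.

w_1 = (6.7 − 3.5)/2 = 1.6 m; q_1 = 0.44 × 0.12 × 1.6 = 0.08448 m³/s
w_2 = (10.5 − 3.5)/2 = 3.5 m; q_2 = 0.44 × 0.20 × 3.5 = 0.3080 m³/s
w_3 = (16.9 − 6.7)/2 = 5.1 m; q_3 = 0.59 × 0.37 × 5.1 = 1.113 m³/s
w_4 = (23.4 − 10.5)/2 = 6.45 m; q_4 = 0.57 × 0.32 × 6.45 = 1.176 m³/s
w_5 = (27.1 − 16.9)/2 = 5.1 m; q_5 = 0.40 × 0.25 × 5.1 = 0.5100 m³/s
w_6 = (30.0 − 23.4)/2 = 3.3 m; q_6 = 0.37 × 0.18 × 3.3 = 0.2198 m³/s
w_7 = (30.0 − 27.1)/2 = 1.45 m; q_7 = 0.25 × 0.09 × 1.45 = 0.03263 m³/s
Q = Σ qᵢ = 3.445 m³/s

3.44 m³/s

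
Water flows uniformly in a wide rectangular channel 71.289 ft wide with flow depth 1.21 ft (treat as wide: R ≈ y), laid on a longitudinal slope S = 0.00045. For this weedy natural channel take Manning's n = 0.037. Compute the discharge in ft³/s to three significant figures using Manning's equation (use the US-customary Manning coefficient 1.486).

A = b·y = 71.289 × 1.21 = 86.26 ft²
Wide channel: R ≈ y = 1.21 ft
Q = (1.486/n)·A·R^(2/3)·S^(1/2) = (1.486/0.037) × 86.26 × 1.210^(2/3) × 0.00045^(1/2) = 83.45 ft³/s

83.4 ft³/s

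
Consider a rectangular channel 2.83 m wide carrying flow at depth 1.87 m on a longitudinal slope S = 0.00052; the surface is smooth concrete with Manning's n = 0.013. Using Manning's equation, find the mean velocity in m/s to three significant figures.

A = b·y = 2.83 × 1.87 = 5.292 m²
P = b + 2y = 2.83 + 2×1.87 = 6.570 m
R = A/P = 5.292/6.570 = 0.8055 m
Q = (1/n)·A·R^(2/3)·S^(1/2) = (1/0.013) × 5.292 × 0.8055^(2/3) × 0.00052^(1/2) = 8.036 m³/s
V = Q/A = 8.036/5.292 = 1.519 m/s

1.52 m/s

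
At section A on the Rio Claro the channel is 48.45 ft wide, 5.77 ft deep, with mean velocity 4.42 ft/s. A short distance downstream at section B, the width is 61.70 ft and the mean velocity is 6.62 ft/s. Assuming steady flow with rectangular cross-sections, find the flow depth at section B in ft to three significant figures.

3.03 ft

Q = A₁V₁ = (48.45×5.77) × 4.42 = 1236 ft³/s
d₂ = Q/(b₂ V₂) = 1236/(61.70×6.62) = 3.025 ft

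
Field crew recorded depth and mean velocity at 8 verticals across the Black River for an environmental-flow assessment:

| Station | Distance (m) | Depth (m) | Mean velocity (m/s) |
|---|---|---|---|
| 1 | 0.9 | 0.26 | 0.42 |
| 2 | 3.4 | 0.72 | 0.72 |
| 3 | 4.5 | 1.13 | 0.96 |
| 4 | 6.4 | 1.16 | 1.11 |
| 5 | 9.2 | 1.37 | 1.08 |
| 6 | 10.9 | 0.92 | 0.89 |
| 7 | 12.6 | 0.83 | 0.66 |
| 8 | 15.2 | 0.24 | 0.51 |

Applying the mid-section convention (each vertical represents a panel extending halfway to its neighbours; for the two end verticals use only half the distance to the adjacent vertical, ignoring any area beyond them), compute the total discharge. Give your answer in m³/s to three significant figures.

w_1 = (3.4 − 0.9)/2 = 1.25 m; q_1 = 0.42 × 0.26 × 1.25 = 0.1365 m³/s
w_2 = (4.5 − 0.9)/2 = 1.8 m; q_2 = 0.72 × 0.72 × 1.8 = 0.9331 m³/s
w_3 = (6.4 − 3.4)/2 = 1.5 m; q_3 = 0.96 × 1.13 × 1.5 = 1.627 m³/s
w_4 = (9.2 − 4.5)/2 = 2.35 m; q_4 = 1.11 × 1.16 × 2.35 = 3.026 m³/s
w_5 = (10.9 − 6.4)/2 = 2.25 m; q_5 = 1.08 × 1.37 × 2.25 = 3.329 m³/s
w_6 = (12.6 − 9.2)/2 = 1.7 m; q_6 = 0.89 × 0.92 × 1.7 = 1.392 m³/s
w_7 = (15.2 − 10.9)/2 = 2.15 m; q_7 = 0.66 × 0.83 × 2.15 = 1.178 m³/s
w_8 = (15.2 − 12.6)/2 = 1.3 m; q_8 = 0.51 × 0.24 × 1.3 = 0.1591 m³/s
Q = Σ qᵢ = 11.78 m³/s

11.8 m³/s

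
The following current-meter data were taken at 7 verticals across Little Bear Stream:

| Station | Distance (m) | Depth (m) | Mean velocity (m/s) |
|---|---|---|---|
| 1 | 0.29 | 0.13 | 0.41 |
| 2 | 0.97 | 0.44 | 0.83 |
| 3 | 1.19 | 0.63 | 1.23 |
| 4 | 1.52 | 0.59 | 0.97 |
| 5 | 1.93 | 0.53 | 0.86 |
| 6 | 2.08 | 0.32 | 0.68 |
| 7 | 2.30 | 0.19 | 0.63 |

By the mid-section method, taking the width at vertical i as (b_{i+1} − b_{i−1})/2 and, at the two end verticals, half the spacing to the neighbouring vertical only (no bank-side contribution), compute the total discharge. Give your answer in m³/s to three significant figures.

0.788 m³/s

w_1 = (0.97 − 0.29)/2 = 0.34 m; q_1 = 0.41 × 0.13 × 0.34 = 0.01812 m³/s
w_2 = (1.19 − 0.29)/2 = 0.45 m; q_2 = 0.83 × 0.44 × 0.45 = 0.1643 m³/s
w_3 = (1.52 − 0.97)/2 = 0.275 m; q_3 = 1.23 × 0.63 × 0.275 = 0.2131 m³/s
w_4 = (1.93 − 1.19)/2 = 0.37 m; q_4 = 0.97 × 0.59 × 0.37 = 0.2118 m³/s
w_5 = (2.08 − 1.52)/2 = 0.28 m; q_5 = 0.86 × 0.53 × 0.28 = 0.1276 m³/s
w_6 = (2.30 − 1.93)/2 = 0.185 m; q_6 = 0.68 × 0.32 × 0.185 = 0.04026 m³/s
w_7 = (2.30 − 2.08)/2 = 0.11 m; q_7 = 0.63 × 0.19 × 0.11 = 0.01317 m³/s
Q = Σ qᵢ = 0.7884 m³/s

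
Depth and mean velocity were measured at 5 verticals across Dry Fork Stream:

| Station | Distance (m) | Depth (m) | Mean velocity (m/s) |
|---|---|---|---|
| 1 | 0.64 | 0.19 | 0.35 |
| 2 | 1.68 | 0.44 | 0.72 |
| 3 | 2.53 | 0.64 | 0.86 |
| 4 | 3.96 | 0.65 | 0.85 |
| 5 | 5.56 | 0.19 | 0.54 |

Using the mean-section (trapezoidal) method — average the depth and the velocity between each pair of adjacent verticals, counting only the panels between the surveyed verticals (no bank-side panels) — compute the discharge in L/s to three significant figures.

Panel 1-2: Δb = 1.04 m, d̄ = (0.19+0.44)/2 = 0.315, v̄ = (0.35+0.72)/2 = 0.535 → q = 1.04×0.315×0.535 = 0.1753 m³/s
Panel 2-3: Δb = 0.85 m, d̄ = (0.44+0.64)/2 = 0.54, v̄ = (0.72+0.86)/2 = 0.79 → q = 0.85×0.54×0.79 = 0.3626 m³/s
Panel 3-4: Δb = 1.43 m, d̄ = (0.64+0.65)/2 = 0.645, v̄ = (0.86+0.85)/2 = 0.855 → q = 1.43×0.645×0.855 = 0.7886 m³/s
Panel 4-5: Δb = 1.6 m, d̄ = (0.65+0.19)/2 = 0.42, v̄ = (0.85+0.54)/2 = 0.695 → q = 1.6×0.42×0.695 = 0.4670 m³/s
Q = Σ q = 1.794 m³/s
= 1.794 × 1000 = 1794 L/s

1790 L/s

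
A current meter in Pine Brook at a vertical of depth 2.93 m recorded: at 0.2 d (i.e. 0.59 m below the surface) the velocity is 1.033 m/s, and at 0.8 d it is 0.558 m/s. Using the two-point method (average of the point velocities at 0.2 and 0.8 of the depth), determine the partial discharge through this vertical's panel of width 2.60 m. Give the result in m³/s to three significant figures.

6.06 m³/s

v̄ = (1.033 + 0.558) / 2 = 0.7955 m/s
q = v̄ × d × w = 0.7955 × 2.93 × 2.60 = 6.060 m³/s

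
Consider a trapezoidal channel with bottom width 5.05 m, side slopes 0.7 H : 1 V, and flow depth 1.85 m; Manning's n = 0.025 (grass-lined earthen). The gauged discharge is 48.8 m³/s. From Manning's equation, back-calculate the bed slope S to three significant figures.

A = (b + z·y)·y = (5.05 + 0.7×1.85)×1.85 = 11.74 m²
P = b + 2y√(1+z²) = 5.05 + 2×1.85×√(1+0.7²) = 9.566 m
R = A/P = 11.74/9.566 = 1.227 m
S = (Q·n / (1·A·R^(2/3)))² = (48.8×0.025 / (1×11.74×1.146))² = 0.008223

0.00822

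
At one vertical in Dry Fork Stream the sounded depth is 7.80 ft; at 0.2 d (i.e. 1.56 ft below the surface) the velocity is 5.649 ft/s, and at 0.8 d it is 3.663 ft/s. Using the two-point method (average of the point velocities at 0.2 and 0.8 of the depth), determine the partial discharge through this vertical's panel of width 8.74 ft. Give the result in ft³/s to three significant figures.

v̄ = (5.649 + 3.663) / 2 = 4.656 ft/s
q = v̄ × d × w = 4.656 × 7.80 × 8.74 = 317.4 ft³/s

317 ft³/s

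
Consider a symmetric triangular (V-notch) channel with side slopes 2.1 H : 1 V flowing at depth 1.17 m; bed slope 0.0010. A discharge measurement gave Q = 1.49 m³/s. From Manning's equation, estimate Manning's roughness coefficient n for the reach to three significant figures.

0.0399

A = z·y² = 2.1×1.17² = 2.875 m²
P = 2y√(1+z²) = 2×1.17×√(1+2.1²) = 5.443 m
R = A/P = 2.875/5.443 = 0.5282 m
n = (1/Q)·A·R^(2/3)·S^(1/2) = (1/1.49) × 2.875 × 0.6534 × 0.03162 = 0.03986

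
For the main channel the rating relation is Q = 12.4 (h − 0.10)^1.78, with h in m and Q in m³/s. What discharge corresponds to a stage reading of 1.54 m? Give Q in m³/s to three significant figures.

23.7 m³/s

Q = 12.4 × (1.54 − 0.10)^1.78 = 12.4 × 1.44^1.78 = 23.73 m³/s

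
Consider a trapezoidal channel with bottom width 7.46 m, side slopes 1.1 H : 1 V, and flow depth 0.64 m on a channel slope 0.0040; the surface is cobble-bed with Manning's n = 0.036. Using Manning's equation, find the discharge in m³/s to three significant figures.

A = (b + z·y)·y = (7.46 + 1.1×0.64)×0.64 = 5.225 m²
P = b + 2y√(1+z²) = 7.46 + 2×0.64×√(1+1.1²) = 9.363 m
R = A/P = 5.225/9.363 = 0.5581 m
Q = (1/n)·A·R^(2/3)·S^(1/2) = (1/0.036) × 5.225 × 0.5581^(2/3) × 0.0040^(1/2) = 6.222 m³/s

6.22 m³/s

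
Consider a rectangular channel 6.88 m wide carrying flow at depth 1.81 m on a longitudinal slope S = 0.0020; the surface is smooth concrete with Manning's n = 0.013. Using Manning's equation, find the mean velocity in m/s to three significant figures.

A = b·y = 6.88 × 1.81 = 12.45 m²
P = b + 2y = 6.88 + 2×1.81 = 10.50 m
R = A/P = 12.45/10.50 = 1.186 m
Q = (1/n)·A·R^(2/3)·S^(1/2) = (1/0.013) × 12.45 × 1.186^(2/3) × 0.0020^(1/2) = 48.00 m³/s
V = Q/A = 48.00/12.45 = 3.854 m/s

3.85 m/s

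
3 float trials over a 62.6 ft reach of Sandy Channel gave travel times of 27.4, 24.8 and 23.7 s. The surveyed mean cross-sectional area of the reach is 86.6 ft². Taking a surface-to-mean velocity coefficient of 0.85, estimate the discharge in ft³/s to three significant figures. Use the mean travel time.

182 ft³/s

t̄ = (27.4 + 24.8 + 23.7) / 3 = 25.3 s
v_surface = L / t̄ = 62.6 / 25.3 = 2.474 ft/s
v_mean = 0.85 × 2.474 = 2.103 ft/s
Q = A × v_mean = 86.6 × 2.103 = 182.1 ft³/s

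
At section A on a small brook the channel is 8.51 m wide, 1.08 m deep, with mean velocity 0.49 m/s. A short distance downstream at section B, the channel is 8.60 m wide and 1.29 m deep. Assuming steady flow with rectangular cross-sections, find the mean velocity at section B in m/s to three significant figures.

Q = A₁V₁ = (8.51×1.08) × 0.49 = 4.503 m³/s
A₂ = 8.60 × 1.29 = 11.09 m²
V₂ = Q/A₂ = 4.503/11.09 = 0.4059 m/s

0.406 m/s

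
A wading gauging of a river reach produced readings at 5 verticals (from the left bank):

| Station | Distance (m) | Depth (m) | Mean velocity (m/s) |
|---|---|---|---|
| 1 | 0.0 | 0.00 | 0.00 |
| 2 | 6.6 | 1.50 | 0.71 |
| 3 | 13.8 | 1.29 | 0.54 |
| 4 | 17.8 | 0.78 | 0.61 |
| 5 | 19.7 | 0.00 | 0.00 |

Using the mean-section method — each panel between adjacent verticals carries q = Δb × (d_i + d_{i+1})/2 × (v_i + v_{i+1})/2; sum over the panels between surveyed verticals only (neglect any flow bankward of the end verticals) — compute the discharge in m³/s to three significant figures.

Panel 1-2: Δb = 6.6 m, d̄ = (0.00+1.50)/2 = 0.75, v̄ = (0.00+0.71)/2 = 0.355 → q = 6.6×0.75×0.355 = 1.757 m³/s
Panel 2-3: Δb = 7.2 m, d̄ = (1.50+1.29)/2 = 1.395, v̄ = (0.71+0.54)/2 = 0.625 → q = 7.2×1.395×0.625 = 6.278 m³/s
Panel 3-4: Δb = 4 m, d̄ = (1.29+0.78)/2 = 1.035, v̄ = (0.54+0.61)/2 = 0.575 → q = 4×1.035×0.575 = 2.381 m³/s
Panel 4-5: Δb = 1.9 m, d̄ = (0.78+0.00)/2 = 0.39, v̄ = (0.61+0.00)/2 = 0.305 → q = 1.9×0.39×0.305 = 0.2260 m³/s
Q = Σ q = 10.64 m³/s

10.6 m³/s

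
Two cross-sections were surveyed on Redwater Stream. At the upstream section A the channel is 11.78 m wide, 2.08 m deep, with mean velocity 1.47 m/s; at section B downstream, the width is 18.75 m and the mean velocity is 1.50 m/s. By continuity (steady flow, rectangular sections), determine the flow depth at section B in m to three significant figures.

1.28 m

Q = A₁V₁ = (11.78×2.08) × 1.47 = 36.02 m³/s
d₂ = Q/(b₂ V₂) = 36.02/(18.75×1.50) = 1.281 m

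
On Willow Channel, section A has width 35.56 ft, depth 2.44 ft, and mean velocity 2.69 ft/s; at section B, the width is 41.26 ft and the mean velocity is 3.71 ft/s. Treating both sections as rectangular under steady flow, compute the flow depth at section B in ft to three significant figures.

Q = A₁V₁ = (35.56×2.44) × 2.69 = 233.4 ft³/s
d₂ = Q/(b₂ V₂) = 233.4/(41.26×3.71) = 1.525 ft

1.52 ft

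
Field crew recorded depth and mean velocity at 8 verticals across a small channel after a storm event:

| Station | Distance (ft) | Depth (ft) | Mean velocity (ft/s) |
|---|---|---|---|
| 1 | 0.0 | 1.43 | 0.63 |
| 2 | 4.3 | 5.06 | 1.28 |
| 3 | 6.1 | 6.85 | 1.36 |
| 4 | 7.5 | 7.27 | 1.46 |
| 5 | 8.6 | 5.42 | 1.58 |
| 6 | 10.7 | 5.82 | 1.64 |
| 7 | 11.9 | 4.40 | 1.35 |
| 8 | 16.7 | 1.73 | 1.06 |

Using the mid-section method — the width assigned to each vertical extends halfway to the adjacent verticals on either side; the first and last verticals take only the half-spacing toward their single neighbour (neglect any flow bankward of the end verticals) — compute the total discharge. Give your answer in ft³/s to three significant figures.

w_1 = (4.3 − 0.0)/2 = 2.15 ft; q_1 = 0.63 × 1.43 × 2.15 = 1.937 ft³/s
w_2 = (6.1 − 0.0)/2 = 3.05 ft; q_2 = 1.28 × 5.06 × 3.05 = 19.75 ft³/s
w_3 = (7.5 − 4.3)/2 = 1.6 ft; q_3 = 1.36 × 6.85 × 1.6 = 14.91 ft³/s
w_4 = (8.6 − 6.1)/2 = 1.25 ft; q_4 = 1.46 × 7.27 × 1.25 = 13.27 ft³/s
w_5 = (10.7 − 7.5)/2 = 1.6 ft; q_5 = 1.58 × 5.42 × 1.6 = 13.70 ft³/s
w_6 = (11.9 − 8.6)/2 = 1.65 ft; q_6 = 1.64 × 5.82 × 1.65 = 15.75 ft³/s
w_7 = (16.7 − 10.7)/2 = 3 ft; q_7 = 1.35 × 4.40 × 3 = 17.82 ft³/s
w_8 = (16.7 − 11.9)/2 = 2.4 ft; q_8 = 1.06 × 1.73 × 2.4 = 4.401 ft³/s
Q = Σ qᵢ = 101.5 ft³/s

102 ft³/s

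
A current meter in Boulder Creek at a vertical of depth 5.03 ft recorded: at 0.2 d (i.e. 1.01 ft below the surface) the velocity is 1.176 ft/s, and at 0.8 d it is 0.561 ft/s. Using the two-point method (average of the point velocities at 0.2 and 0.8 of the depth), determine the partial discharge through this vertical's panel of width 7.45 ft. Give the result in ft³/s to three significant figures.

v̄ = (1.176 + 0.561) / 2 = 0.8685 ft/s
q = v̄ × d × w = 0.8685 × 5.03 × 7.45 = 32.55 ft³/s

32.5 ft³/s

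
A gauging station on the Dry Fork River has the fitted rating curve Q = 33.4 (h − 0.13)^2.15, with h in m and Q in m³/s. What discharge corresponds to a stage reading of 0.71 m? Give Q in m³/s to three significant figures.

Q = 33.4 × (0.71 − 0.13)^2.15 = 33.4 × 0.58^2.15 = 10.35 m³/s

10.4 m³/s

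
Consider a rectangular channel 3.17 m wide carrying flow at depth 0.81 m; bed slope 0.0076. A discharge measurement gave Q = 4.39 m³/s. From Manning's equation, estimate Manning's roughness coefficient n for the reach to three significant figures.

A = b·y = 3.17 × 0.81 = 2.568 m²
P = b + 2y = 3.17 + 2×0.81 = 4.790 m
R = A/P = 2.568/4.790 = 0.5361 m
n = (1/Q)·A·R^(2/3)·S^(1/2) = (1/4.39) × 2.568 × 0.6599 × 0.08718 = 0.03365

0.0336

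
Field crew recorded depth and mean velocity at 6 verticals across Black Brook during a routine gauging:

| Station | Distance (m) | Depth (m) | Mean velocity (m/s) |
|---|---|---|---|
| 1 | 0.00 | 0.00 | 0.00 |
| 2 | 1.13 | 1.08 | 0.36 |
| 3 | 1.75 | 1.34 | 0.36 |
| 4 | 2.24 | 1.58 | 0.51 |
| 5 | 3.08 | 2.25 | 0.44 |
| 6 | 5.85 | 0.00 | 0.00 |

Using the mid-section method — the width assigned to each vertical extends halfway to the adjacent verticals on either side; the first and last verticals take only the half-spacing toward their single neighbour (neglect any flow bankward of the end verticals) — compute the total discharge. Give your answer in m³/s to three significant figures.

2.93 m³/s

w_2 = (1.75 − 0.00)/2 = 0.875 m; q_2 = 0.36 × 1.08 × 0.875 = 0.3402 m³/s
w_3 = (2.24 − 1.13)/2 = 0.555 m; q_3 = 0.36 × 1.34 × 0.555 = 0.2677 m³/s
w_4 = (3.08 − 1.75)/2 = 0.665 m; q_4 = 0.51 × 1.58 × 0.665 = 0.5359 m³/s
w_5 = (5.85 − 2.24)/2 = 1.805 m; q_5 = 0.44 × 2.25 × 1.805 = 1.787 m³/s
Stations 1, 6 contribute zero (depth or velocity is 0).
Q = Σ qᵢ = 2.931 m³/s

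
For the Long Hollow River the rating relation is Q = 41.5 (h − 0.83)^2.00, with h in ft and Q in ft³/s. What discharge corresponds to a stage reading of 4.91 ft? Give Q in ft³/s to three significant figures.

691 ft³/s

Q = 41.5 × (4.91 − 0.83)^2.00 = 41.5 × 4.08^2.00 = 690.8 ft³/s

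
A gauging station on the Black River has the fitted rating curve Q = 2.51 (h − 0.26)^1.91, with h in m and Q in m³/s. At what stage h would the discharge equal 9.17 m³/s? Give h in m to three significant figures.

2.23 m

h − h₀ = (Q/C)^(1/b) = (9.17/2.51)^(1/1.91) = 1.971 m
h = 0.26 + 1.971 = 2.231 m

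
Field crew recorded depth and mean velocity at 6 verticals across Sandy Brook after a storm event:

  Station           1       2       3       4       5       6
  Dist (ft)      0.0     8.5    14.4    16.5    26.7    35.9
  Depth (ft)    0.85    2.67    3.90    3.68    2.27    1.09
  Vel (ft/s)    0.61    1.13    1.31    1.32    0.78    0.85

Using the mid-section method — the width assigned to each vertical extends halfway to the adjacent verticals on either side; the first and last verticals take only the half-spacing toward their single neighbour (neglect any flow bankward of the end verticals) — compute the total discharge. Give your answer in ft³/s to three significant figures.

w_1 = (8.5 − 0.0)/2 = 4.25 ft; q_1 = 0.61 × 0.85 × 4.25 = 2.204 ft³/s
w_2 = (14.4 − 0.0)/2 = 7.2 ft; q_2 = 1.13 × 2.67 × 7.2 = 21.72 ft³/s
w_3 = (16.5 − 8.5)/2 = 4 ft; q_3 = 1.31 × 3.90 × 4 = 20.44 ft³/s
w_4 = (26.7 − 14.4)/2 = 6.15 ft; q_4 = 1.32 × 3.68 × 6.15 = 29.87 ft³/s
w_5 = (35.9 − 16.5)/2 = 9.7 ft; q_5 = 0.78 × 2.27 × 9.7 = 17.17 ft³/s
w_6 = (35.9 − 26.7)/2 = 4.6 ft; q_6 = 0.85 × 1.09 × 4.6 = 4.262 ft³/s
Q = Σ qᵢ = 95.67 ft³/s

95.7 ft³/s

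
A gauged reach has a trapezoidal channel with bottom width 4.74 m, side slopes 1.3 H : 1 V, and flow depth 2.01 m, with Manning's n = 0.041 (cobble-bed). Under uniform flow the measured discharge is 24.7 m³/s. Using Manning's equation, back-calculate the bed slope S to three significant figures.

A = (b + z·y)·y = (4.74 + 1.3×2.01)×2.01 = 14.78 m²
P = b + 2y√(1+z²) = 4.74 + 2×2.01×√(1+1.3²) = 11.33 m
R = A/P = 14.78/11.33 = 1.304 m
S = (Q·n / (1·A·R^(2/3)))² = (24.7×0.041 / (1×14.78×1.194))² = 0.003295

0.00330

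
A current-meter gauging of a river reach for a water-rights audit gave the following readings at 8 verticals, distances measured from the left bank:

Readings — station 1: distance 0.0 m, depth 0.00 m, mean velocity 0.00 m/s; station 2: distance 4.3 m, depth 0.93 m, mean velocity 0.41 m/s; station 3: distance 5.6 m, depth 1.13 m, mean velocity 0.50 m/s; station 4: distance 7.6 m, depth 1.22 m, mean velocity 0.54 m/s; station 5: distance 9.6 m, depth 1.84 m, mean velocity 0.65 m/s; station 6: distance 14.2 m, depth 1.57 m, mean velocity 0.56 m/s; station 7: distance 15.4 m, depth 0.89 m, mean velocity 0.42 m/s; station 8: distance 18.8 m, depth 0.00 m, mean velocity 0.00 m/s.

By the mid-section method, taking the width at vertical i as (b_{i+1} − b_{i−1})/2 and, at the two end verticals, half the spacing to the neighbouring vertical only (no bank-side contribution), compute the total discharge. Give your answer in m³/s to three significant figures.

w_2 = (5.6 − 0.0)/2 = 2.8 m; q_2 = 0.41 × 0.93 × 2.8 = 1.068 m³/s
w_3 = (7.6 − 4.3)/2 = 1.65 m; q_3 = 0.50 × 1.13 × 1.65 = 0.9323 m³/s
w_4 = (9.6 − 5.6)/2 = 2 m; q_4 = 0.54 × 1.22 × 2 = 1.318 m³/s
w_5 = (14.2 − 7.6)/2 = 3.3 m; q_5 = 0.65 × 1.84 × 3.3 = 3.947 m³/s
w_6 = (15.4 − 9.6)/2 = 2.9 m; q_6 = 0.56 × 1.57 × 2.9 = 2.550 m³/s
w_7 = (18.8 − 14.2)/2 = 2.3 m; q_7 = 0.42 × 0.89 × 2.3 = 0.8597 m³/s
Stations 1, 8 contribute zero (depth or velocity is 0).
Q = Σ qᵢ = 10.67 m³/s

10.7 m³/s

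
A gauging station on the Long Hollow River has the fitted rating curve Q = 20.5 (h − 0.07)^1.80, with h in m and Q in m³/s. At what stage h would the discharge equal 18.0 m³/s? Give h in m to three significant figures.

1.00 m

h − h₀ = (Q/C)^(1/b) = (18.0/20.5)^(1/1.80) = 0.9303 m
h = 0.07 + 0.9303 = 1.000 m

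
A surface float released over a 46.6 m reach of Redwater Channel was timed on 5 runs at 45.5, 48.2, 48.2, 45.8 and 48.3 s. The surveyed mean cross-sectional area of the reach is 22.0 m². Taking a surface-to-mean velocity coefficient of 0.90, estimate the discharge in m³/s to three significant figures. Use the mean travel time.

t̄ = (45.5 + 48.2 + 48.2 + 45.8 + 48.3) / 5 = 47.2 s
v_surface = L / t̄ = 46.6 / 47.2 = 0.9873 m/s
v_mean = 0.90 × 0.9873 = 0.8886 m/s
Q = A × v_mean = 22.0 × 0.8886 = 19.55 m³/s

19.5 m³/s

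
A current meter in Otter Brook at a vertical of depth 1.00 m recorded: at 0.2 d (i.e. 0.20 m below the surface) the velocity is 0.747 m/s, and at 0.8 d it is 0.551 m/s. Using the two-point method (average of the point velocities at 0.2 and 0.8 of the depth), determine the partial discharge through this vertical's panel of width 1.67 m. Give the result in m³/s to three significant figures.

v̄ = (0.747 + 0.551) / 2 = 0.6490 m/s
q = v̄ × d × w = 0.6490 × 1.00 × 1.67 = 1.084 m³/s

1.08 m³/s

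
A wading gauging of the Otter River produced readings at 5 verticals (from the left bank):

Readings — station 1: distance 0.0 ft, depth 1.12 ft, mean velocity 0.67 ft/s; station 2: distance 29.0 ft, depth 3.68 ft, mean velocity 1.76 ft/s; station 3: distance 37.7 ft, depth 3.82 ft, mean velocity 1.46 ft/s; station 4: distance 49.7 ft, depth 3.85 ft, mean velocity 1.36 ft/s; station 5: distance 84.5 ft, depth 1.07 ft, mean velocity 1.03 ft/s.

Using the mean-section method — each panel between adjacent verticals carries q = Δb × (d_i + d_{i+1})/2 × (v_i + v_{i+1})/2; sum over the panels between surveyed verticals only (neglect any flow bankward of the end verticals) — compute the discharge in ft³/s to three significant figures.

304 ft³/s

Panel 1-2: Δb = 29 ft, d̄ = (1.12+3.68)/2 = 2.4, v̄ = (0.67+1.76)/2 = 1.215 → q = 29×2.4×1.215 = 84.56 ft³/s
Panel 2-3: Δb = 8.7 ft, d̄ = (3.68+3.82)/2 = 3.75, v̄ = (1.76+1.46)/2 = 1.61 → q = 8.7×3.75×1.61 = 52.53 ft³/s
Panel 3-4: Δb = 12 ft, d̄ = (3.82+3.85)/2 = 3.835, v̄ = (1.46+1.36)/2 = 1.41 → q = 12×3.835×1.41 = 64.89 ft³/s
Panel 4-5: Δb = 34.8 ft, d̄ = (3.85+1.07)/2 = 2.46, v̄ = (1.36+1.03)/2 = 1.195 → q = 34.8×2.46×1.195 = 102.3 ft³/s
Q = Σ q = 304.3 ft³/s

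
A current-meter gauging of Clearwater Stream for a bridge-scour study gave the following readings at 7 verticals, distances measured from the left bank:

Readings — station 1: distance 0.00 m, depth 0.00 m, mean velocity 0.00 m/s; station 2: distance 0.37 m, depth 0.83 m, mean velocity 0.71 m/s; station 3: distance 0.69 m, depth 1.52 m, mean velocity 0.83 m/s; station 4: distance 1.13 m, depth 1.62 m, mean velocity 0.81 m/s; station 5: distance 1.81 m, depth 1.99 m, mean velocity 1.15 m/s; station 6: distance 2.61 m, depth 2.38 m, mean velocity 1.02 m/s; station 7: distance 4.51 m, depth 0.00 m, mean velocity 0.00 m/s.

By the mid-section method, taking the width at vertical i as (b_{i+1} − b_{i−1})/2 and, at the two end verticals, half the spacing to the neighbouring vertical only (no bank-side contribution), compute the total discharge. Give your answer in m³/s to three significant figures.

w_2 = (0.69 − 0.00)/2 = 0.345 m; q_2 = 0.71 × 0.83 × 0.345 = 0.2033 m³/s
w_3 = (1.13 − 0.37)/2 = 0.38 m; q_3 = 0.83 × 1.52 × 0.38 = 0.4794 m³/s
w_4 = (1.81 − 0.69)/2 = 0.56 m; q_4 = 0.81 × 1.62 × 0.56 = 0.7348 m³/s
w_5 = (2.61 − 1.13)/2 = 0.74 m; q_5 = 1.15 × 1.99 × 0.74 = 1.693 m³/s
w_6 = (4.51 − 1.81)/2 = 1.35 m; q_6 = 1.02 × 2.38 × 1.35 = 3.277 m³/s
Stations 1, 7 contribute zero (depth or velocity is 0).
Q = Σ qᵢ = 6.388 m³/s

6.39 m³/s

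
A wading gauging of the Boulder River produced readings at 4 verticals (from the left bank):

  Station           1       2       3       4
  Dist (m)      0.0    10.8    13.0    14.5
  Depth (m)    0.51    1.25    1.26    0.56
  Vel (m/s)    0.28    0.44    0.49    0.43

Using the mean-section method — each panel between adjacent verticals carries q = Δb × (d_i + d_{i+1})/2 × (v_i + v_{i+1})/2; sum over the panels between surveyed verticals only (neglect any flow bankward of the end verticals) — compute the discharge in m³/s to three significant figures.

Panel 1-2: Δb = 10.8 m, d̄ = (0.51+1.25)/2 = 0.88, v̄ = (0.28+0.44)/2 = 0.36 → q = 10.8×0.88×0.36 = 3.421 m³/s
Panel 2-3: Δb = 2.2 m, d̄ = (1.25+1.26)/2 = 1.255, v̄ = (0.44+0.49)/2 = 0.465 → q = 2.2×1.255×0.465 = 1.284 m³/s
Panel 3-4: Δb = 1.5 m, d̄ = (1.26+0.56)/2 = 0.91, v̄ = (0.49+0.43)/2 = 0.46 → q = 1.5×0.91×0.46 = 0.6279 m³/s
Q = Σ q = 5.333 m³/s

5.33 m³/s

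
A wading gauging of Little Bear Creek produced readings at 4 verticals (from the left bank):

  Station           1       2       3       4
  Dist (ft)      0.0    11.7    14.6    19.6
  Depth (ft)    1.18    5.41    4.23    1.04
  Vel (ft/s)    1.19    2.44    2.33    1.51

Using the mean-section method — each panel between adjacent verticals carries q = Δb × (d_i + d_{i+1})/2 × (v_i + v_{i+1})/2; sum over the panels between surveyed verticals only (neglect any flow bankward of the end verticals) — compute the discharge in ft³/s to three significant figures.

129 ft³/s

Panel 1-2: Δb = 11.7 ft, d̄ = (1.18+5.41)/2 = 3.295, v̄ = (1.19+2.44)/2 = 1.815 → q = 11.7×3.295×1.815 = 69.97 ft³/s
Panel 2-3: Δb = 2.9 ft, d̄ = (5.41+4.23)/2 = 4.82, v̄ = (2.44+2.33)/2 = 2.385 → q = 2.9×4.82×2.385 = 33.34 ft³/s
Panel 3-4: Δb = 5 ft, d̄ = (4.23+1.04)/2 = 2.635, v̄ = (2.33+1.51)/2 = 1.92 → q = 5×2.635×1.92 = 25.30 ft³/s
Q = Σ q = 128.6 ft³/s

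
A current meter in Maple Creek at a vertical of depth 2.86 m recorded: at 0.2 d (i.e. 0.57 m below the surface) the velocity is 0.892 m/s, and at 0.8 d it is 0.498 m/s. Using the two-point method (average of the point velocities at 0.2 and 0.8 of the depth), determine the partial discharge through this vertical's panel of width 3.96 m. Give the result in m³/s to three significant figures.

7.87 m³/s

v̄ = (0.892 + 0.498) / 2 = 0.6950 m/s
q = v̄ × d × w = 0.6950 × 2.86 × 3.96 = 7.871 m³/s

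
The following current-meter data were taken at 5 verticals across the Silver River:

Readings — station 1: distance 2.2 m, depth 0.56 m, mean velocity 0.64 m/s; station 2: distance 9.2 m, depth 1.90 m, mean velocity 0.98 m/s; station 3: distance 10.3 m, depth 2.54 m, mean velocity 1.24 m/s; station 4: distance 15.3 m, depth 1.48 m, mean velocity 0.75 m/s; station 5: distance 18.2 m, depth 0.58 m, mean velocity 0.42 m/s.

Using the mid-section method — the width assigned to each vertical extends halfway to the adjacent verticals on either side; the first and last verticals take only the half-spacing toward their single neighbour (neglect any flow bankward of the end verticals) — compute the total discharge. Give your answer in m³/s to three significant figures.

w_1 = (9.2 − 2.2)/2 = 3.5 m; q_1 = 0.64 × 0.56 × 3.5 = 1.254 m³/s
w_2 = (10.3 − 2.2)/2 = 4.05 m; q_2 = 0.98 × 1.90 × 4.05 = 7.541 m³/s
w_3 = (15.3 − 9.2)/2 = 3.05 m; q_3 = 1.24 × 2.54 × 3.05 = 9.606 m³/s
w_4 = (18.2 − 10.3)/2 = 3.95 m; q_4 = 0.75 × 1.48 × 3.95 = 4.385 m³/s
w_5 = (18.2 − 15.3)/2 = 1.45 m; q_5 = 0.42 × 0.58 × 1.45 = 0.3532 m³/s
Q = Σ qᵢ = 23.14 m³/s

23.1 m³/s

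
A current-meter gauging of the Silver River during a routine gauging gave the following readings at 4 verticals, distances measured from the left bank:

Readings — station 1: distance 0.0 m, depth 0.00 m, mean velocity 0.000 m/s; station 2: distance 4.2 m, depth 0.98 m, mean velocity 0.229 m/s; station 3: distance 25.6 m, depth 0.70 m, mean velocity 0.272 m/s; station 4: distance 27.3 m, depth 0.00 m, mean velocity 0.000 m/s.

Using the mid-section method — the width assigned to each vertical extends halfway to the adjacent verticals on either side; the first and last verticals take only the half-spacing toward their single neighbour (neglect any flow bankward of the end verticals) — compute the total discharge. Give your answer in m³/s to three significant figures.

5.07 m³/s

w_2 = (25.6 − 0.0)/2 = 12.8 m; q_2 = 0.229 × 0.98 × 12.8 = 2.873 m³/s
w_3 = (27.3 − 4.2)/2 = 11.55 m; q_3 = 0.272 × 0.70 × 11.55 = 2.199 m³/s
Stations 1, 4 contribute zero (depth or velocity is 0).
Q = Σ qᵢ = 5.072 m³/s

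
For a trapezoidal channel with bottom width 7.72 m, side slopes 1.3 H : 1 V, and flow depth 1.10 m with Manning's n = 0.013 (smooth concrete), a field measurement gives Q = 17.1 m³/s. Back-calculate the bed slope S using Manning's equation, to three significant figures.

A = (b + z·y)·y = (7.72 + 1.3×1.10)×1.10 = 10.07 m²
P = b + 2y√(1+z²) = 7.72 + 2×1.10×√(1+1.3²) = 11.33 m
R = A/P = 10.07/11.33 = 0.8885 m
S = (Q·n / (1·A·R^(2/3)))² = (17.1×0.013 / (1×10.07×0.9242))² = 0.0005711

0.000571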